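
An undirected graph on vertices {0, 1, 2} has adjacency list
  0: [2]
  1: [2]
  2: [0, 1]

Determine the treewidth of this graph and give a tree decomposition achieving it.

Each bag holds 2 vertices, so the decomposition has width 1, which upper-bounds the treewidth. G has an edge, so its treewidth is at least 1. Hence tw(G) = 1 exactly.

Treewidth 1.
Bags: B1 = {1, 2}  B2 = {0, 2}
Tree: B1–B2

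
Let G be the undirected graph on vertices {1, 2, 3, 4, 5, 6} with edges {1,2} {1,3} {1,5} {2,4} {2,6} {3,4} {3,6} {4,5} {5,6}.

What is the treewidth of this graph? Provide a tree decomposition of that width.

Every bag has size at most 4, so the width is 4 − 1 = 3 and tw(G) ≤ 3. For the lower bound: the 4 vertex sets {1,3}, {5,6}, {2}, {4} are disjoint, each induces a connected subgraph, and every pair is joined by at least one edge of G. Contracting each set to a single vertex therefore yields K_{4} as a minor, and since treewidth is minor-monotone, tw(G) ≥ tw(K_{4}) = 3. The upper and lower bounds meet at 3, so that is the treewidth.

Treewidth 3.
One optimal decomposition is:
Bags: B1 = {1, 2, 3, 5}  B2 = {2, 3, 5, 6}  B3 = {2, 3, 4, 5}
Tree: B1–B2, B2–B3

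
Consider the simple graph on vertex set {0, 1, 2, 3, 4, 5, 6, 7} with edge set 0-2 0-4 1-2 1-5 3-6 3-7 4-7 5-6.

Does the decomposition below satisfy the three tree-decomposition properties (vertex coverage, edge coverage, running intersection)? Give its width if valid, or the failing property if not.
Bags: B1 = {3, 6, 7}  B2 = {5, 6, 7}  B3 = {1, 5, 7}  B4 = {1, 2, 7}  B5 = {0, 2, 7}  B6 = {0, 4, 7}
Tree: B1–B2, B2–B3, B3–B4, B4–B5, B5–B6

Every vertex of G appears in some bag (union = {0, 1, 2, 3, 4, 5, 6, 7}); every edge is covered by a bag; and for each vertex v the set of bags containing v is connected in the bag tree. The decomposition is therefore valid. The largest bag has 3 vertices, so the width is 2.

Yes; width 2.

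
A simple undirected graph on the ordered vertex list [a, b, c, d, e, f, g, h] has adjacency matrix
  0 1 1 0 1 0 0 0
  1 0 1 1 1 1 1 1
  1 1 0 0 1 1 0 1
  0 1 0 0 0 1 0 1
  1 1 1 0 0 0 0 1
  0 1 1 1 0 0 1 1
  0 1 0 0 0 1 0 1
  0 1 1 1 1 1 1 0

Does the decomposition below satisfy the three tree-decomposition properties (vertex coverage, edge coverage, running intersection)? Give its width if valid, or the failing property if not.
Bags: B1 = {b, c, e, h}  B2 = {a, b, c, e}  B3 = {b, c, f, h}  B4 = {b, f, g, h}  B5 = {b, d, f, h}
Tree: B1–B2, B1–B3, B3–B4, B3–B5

Yes; width 3.

Checking the three conditions: (i) the bags cover all of {a, b, c, d, e, f, g, h}; (ii) for each edge, some bag contains both endpoints; (iii) the bags containing any fixed vertex form a subtree. All hold, so the decomposition is valid with width 4 − 1 = 3.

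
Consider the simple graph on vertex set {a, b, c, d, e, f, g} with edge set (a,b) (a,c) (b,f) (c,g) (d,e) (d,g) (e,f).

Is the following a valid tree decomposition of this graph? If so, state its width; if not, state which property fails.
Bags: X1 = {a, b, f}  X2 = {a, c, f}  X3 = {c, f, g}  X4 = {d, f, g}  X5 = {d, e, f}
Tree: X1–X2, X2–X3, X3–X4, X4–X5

Yes; width 2.

Vertex coverage: the bags together contain {a, b, c, d, e, f, g}, the full vertex set. Edge coverage: each edge of G has both endpoints in at least one bag. Running intersection: for every vertex, the bags containing it form a connected subtree. All three properties hold, so this is a valid tree decomposition of width max|bag| − 1 = 2, and hence tw(G) ≤ 2.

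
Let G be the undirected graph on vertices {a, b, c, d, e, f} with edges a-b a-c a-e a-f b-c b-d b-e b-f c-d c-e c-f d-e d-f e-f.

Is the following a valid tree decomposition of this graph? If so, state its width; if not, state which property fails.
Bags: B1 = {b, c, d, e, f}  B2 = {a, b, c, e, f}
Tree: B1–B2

Vertex coverage: the bags together contain {a, b, c, d, e, f}, the full vertex set. Edge coverage: each edge of G has both endpoints in at least one bag. Running intersection: for every vertex, the bags containing it form a connected subtree. All three properties hold, so this is a valid tree decomposition of width max|bag| − 1 = 4, and hence tw(G) ≤ 4.

Yes; width 4.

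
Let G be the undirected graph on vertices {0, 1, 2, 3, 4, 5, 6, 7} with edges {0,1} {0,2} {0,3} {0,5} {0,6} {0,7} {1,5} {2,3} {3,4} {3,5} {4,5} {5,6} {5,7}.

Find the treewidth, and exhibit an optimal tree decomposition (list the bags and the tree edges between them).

The largest bag has 3 vertices, giving width 2; this decomposition certifies tw(G) ≤ 2. Conversely, {0, 2, 3} is a clique of size 3, and the vertices of any clique must share a bag in every tree decomposition; so some bag has ≥ 3 vertices and tw(G) ≥ 2. Therefore the treewidth is 2.

Treewidth 2.
Bags: B1 = {0, 3, 5}  B2 = {3, 4, 5}  B3 = {0, 5, 6}  B4 = {0, 2, 3}  B5 = {0, 5, 7}  B6 = {0, 1, 5}
Tree: B1–B2, B1–B3, B1–B4, B1–B5, B1–B6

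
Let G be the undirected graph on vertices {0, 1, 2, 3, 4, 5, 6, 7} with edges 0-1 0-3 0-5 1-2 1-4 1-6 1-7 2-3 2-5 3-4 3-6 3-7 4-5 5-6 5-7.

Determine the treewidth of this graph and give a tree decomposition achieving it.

Treewidth 3.
One optimal decomposition is:
Bags: B1 = {1, 3, 5, 6}  B2 = {1, 3, 5, 7}  B3 = {1, 3, 4, 5}  B4 = {0, 1, 3, 5}  B5 = {1, 2, 3, 5}
Tree: B1–B2, B2–B3, B3–B4, B4–B5

The largest bag has 4 vertices, giving width 3; this decomposition certifies tw(G) ≤ 3. For the lower bound: the 4 vertex sets {5,6}, {1,7}, {3}, {4} are disjoint, each induces a connected subgraph, and every pair is joined by at least one edge of G. Contracting each set to a single vertex therefore yields K_{4} as a minor, and since treewidth is minor-monotone, tw(G) ≥ tw(K_{4}) = 3. Hence tw(G) = 3 exactly.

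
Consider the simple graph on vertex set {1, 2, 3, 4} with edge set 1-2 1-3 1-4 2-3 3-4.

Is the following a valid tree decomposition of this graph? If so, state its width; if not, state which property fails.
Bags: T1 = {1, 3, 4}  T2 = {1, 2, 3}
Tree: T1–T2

Yes; width 2.

Vertex coverage: the bags together contain {1, 2, 3, 4}, the full vertex set. Edge coverage: each edge of G has both endpoints in at least one bag. Running intersection: for every vertex, the bags containing it form a connected subtree. All three properties hold, so this is a valid tree decomposition of width max|bag| − 1 = 2, and hence tw(G) ≤ 2.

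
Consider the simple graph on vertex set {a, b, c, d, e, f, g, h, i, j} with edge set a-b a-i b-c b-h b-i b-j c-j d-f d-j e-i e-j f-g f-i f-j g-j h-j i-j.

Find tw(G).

A width-2 tree decomposition is:
Bags: B1 = {f, g, j}  B2 = {f, i, j}  B3 = {b, i, j}  B4 = {b, c, j}  B5 = {a, b, i}  B6 = {d, f, j}  B7 = {b, h, j}  B8 = {e, i, j}
Tree: B1–B2, B2–B3, B3–B4, B3–B5, B2–B6, B4–B7, B2–B8
The largest bag has 3 vertices, giving width 2; this decomposition certifies tw(G) ≤ 2. On the other hand G contains the 3-clique {f, g, j}. A clique must lie in a single bag of any decomposition, so no decomposition can have width below 2. Hence tw(G) = 2 exactly.

2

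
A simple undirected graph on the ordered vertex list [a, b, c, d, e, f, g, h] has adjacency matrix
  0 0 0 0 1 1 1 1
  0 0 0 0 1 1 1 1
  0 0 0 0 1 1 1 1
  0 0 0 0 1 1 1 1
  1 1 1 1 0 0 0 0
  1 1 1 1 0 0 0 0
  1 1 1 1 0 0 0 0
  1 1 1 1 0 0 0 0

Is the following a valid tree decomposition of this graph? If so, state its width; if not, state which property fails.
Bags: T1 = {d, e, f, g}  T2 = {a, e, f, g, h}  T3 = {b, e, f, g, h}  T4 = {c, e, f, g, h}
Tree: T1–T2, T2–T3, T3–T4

No — edge (h,d) lies in no bag.

A tree decomposition must satisfy three properties: every vertex lies in some bag; for every edge, both endpoints lie together in some bag; and for every vertex, the bags containing it form a connected subtree. Here edge (h,d) lies in no bag, so the decomposition is invalid.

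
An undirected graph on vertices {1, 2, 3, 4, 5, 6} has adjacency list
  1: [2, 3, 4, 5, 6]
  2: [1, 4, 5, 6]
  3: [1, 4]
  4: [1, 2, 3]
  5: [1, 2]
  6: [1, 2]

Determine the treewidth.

2

A width-2 tree decomposition is:
Bags: B1 = {1, 2, 5}  B2 = {1, 2, 4}  B3 = {1, 3, 4}  B4 = {1, 2, 6}
Tree: B1–B2, B2–B3, B2–B4
The largest bag has 3 vertices, giving width 2; this decomposition certifies tw(G) ≤ 2. For the lower bound, the 3 vertices {1, 2, 4} are pairwise adjacent, and any tree decomposition puts a clique entirely inside one bag — forcing width ≥ 2. Hence tw(G) = 2 exactly.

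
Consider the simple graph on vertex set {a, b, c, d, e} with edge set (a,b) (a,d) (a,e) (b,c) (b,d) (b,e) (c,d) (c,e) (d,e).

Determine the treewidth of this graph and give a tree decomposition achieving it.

Each bag holds 4 vertices, so the decomposition has width 3, which upper-bounds the treewidth. For the lower bound, the 4 vertices {b, c, d, e} are pairwise adjacent, and any tree decomposition puts a clique entirely inside one bag — forcing width ≥ 3. Therefore the treewidth is 3.

Treewidth 3.
One such decomposition:
Bags: B1 = {a, b, d, e}  B2 = {b, c, d, e}
Tree: B1–B2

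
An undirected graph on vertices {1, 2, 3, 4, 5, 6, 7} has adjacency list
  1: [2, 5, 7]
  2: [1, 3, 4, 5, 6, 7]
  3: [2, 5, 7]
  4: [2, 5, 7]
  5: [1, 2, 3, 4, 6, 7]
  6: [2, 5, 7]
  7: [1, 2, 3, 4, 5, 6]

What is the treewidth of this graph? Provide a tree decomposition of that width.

Each bag holds 4 vertices, so the decomposition has width 3, which upper-bounds the treewidth. Conversely, {1, 2, 5, 7} is a clique of size 4, and the vertices of any clique must share a bag in every tree decomposition; so some bag has ≥ 4 vertices and tw(G) ≥ 3. Therefore the treewidth is 3.

Treewidth 3.
One such decomposition:
Bags: B1 = {1, 2, 5, 7}  B2 = {2, 5, 6, 7}  B3 = {2, 4, 5, 7}  B4 = {2, 3, 5, 7}
Tree: B1–B2, B1–B3, B3–B4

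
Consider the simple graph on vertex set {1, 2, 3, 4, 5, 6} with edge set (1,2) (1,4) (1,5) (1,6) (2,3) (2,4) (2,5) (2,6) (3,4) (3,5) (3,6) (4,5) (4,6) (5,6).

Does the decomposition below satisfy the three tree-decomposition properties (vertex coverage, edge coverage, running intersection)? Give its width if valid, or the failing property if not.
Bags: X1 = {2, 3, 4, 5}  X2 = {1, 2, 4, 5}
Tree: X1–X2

No — vertex 6 appears in no bag.

A tree decomposition must satisfy three properties: every vertex lies in some bag; for every edge, both endpoints lie together in some bag; and for every vertex, the bags containing it form a connected subtree. Here vertex 6 appears in no bag, so the decomposition is invalid.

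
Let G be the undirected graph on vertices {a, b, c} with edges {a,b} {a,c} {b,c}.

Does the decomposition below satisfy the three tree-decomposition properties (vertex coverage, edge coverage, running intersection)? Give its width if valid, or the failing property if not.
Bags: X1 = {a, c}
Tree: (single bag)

A tree decomposition must satisfy three properties: every vertex lies in some bag; for every edge, both endpoints lie together in some bag; and for every vertex, the bags containing it form a connected subtree. Here vertex b appears in no bag, so the decomposition is invalid.

No — vertex b appears in no bag.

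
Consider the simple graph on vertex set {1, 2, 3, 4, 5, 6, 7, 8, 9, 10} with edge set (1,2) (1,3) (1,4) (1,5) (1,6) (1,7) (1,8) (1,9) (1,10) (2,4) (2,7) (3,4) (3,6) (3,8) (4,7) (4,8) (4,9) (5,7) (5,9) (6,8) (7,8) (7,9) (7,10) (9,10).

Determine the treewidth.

3

A width-3 tree decomposition is:
Bags: B1 = {1, 4, 7, 9}  B2 = {1, 4, 7, 8}  B3 = {1, 3, 4, 8}  B4 = {1, 2, 4, 7}  B5 = {1, 5, 7, 9}  B6 = {1, 3, 6, 8}  B7 = {1, 7, 9, 10}
Tree: B1–B2, B2–B3, B1–B4, B1–B5, B3–B6, B5–B7
The largest bag has 4 vertices, giving width 3; this decomposition certifies tw(G) ≤ 3. For the lower bound, the 4 vertices {1, 3, 4, 8} are pairwise adjacent, and any tree decomposition puts a clique entirely inside one bag — forcing width ≥ 3. Therefore the treewidth is 3.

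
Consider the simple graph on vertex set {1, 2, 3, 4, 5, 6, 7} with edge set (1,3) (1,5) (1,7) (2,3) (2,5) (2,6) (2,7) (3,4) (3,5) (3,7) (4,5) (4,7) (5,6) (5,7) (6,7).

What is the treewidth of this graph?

A width-3 tree decomposition is:
Bags: B1 = {2, 5, 6, 7}  B2 = {2, 3, 5, 7}  B3 = {1, 3, 5, 7}  B4 = {3, 4, 5, 7}
Tree: B1–B2, B2–B3, B3–B4
The largest bag has 4 vertices, giving width 3; this decomposition certifies tw(G) ≤ 3. On the other hand G contains the 4-clique {1, 3, 5, 7}. A clique must lie in a single bag of any decomposition, so no decomposition can have width below 3. Hence tw(G) = 3 exactly.

3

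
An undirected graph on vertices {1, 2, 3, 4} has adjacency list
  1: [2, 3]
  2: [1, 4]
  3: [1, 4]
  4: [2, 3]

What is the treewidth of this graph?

A width-2 tree decomposition is:
Bags: B1 = {1, 2, 3}  B2 = {2, 3, 4}
Tree: B1–B2
Each bag holds 3 vertices, so the decomposition has width 2, which upper-bounds the treewidth. The edges 3–1–2–4–3 form a cycle, so G is not a tree and its treewidth is at least 2. Combining the bounds, tw(G) = 2.

2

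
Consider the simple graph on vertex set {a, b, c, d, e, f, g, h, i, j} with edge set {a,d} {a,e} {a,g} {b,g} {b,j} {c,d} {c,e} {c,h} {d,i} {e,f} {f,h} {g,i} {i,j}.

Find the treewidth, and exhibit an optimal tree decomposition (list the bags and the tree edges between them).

Treewidth 2.
Bags: B1 = {e, f, h}  B2 = {c, e, h}  B3 = {a, c, e}  B4 = {a, c, d}  B5 = {a, d, g}  B6 = {d, g, i}  B7 = {b, g, i}  B8 = {b, i, j}
Tree: B1–B2, B2–B3, B3–B4, B4–B5, B5–B6, B6–B7, B7–B8

The largest bag has 3 vertices, giving width 2; this decomposition certifies tw(G) ≤ 2. The edges f–h–c–e–f form a cycle, so G is not a tree and its treewidth is at least 2. Hence tw(G) = 2 exactly.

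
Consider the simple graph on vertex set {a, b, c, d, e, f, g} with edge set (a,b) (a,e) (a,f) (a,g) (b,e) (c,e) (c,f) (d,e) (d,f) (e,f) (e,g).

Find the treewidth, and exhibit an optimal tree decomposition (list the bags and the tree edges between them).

Treewidth 2.
One optimal decomposition is:
Bags: B1 = {a, e, f}  B2 = {a, e, g}  B3 = {d, e, f}  B4 = {a, b, e}  B5 = {c, e, f}
Tree: B1–B2, B1–B3, B2–B4, B3–B5

Each bag holds 3 vertices, so the decomposition has width 2, which upper-bounds the treewidth. Conversely, {a, e, g} is a clique of size 3, and the vertices of any clique must share a bag in every tree decomposition; so some bag has ≥ 3 vertices and tw(G) ≥ 2. The upper and lower bounds meet at 2, so that is the treewidth.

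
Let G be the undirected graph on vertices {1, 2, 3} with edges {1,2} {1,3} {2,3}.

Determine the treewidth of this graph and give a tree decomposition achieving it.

With just one bag of size 3, the width is 3 − 1 = 2, so tw(G) ≤ 2. On the other hand G contains the 3-clique {1, 2, 3}. A clique must lie in a single bag of any decomposition, so no decomposition can have width below 2. Hence tw(G) = 2 exactly.

Treewidth 2.
One such decomposition:
Bags: B1 = {1, 2, 3}
Tree: (single bag)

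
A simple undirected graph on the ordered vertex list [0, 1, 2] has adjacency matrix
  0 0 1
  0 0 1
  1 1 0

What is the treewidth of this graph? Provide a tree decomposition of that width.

Each bag holds 2 vertices, so the decomposition has width 1, which upper-bounds the treewidth. G has an edge, so its treewidth is at least 1. Hence tw(G) = 1 exactly.

Treewidth 1.
One optimal decomposition is:
Bags: B1 = {0, 2}  B2 = {1, 2}
Tree: B1–B2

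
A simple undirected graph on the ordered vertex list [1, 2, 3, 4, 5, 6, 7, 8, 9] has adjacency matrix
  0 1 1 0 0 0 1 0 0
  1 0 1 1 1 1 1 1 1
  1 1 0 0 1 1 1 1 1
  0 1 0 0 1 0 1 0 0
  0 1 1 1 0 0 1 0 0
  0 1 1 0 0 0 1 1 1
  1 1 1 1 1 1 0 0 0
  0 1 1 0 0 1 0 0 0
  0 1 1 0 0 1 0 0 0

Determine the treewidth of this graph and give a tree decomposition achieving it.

Treewidth 3.
One such decomposition:
Bags: B1 = {2, 3, 5, 7}  B2 = {2, 4, 5, 7}  B3 = {2, 3, 6, 7}  B4 = {1, 2, 3, 7}  B5 = {2, 3, 6, 8}  B6 = {2, 3, 6, 9}
Tree: B1–B2, B1–B3, B3–B4, B3–B5, B5–B6

Each bag holds 4 vertices, so the decomposition has width 3, which upper-bounds the treewidth. Conversely, {1, 2, 3, 7} is a clique of size 4, and the vertices of any clique must share a bag in every tree decomposition; so some bag has ≥ 4 vertices and tw(G) ≥ 3. The upper and lower bounds meet at 3, so that is the treewidth.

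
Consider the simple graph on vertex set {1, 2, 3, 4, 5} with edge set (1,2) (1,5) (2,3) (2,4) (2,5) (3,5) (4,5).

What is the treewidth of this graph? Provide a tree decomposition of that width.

Treewidth 2.
Bags: B1 = {1, 2, 5}  B2 = {2, 3, 5}  B3 = {2, 4, 5}
Tree: B1–B2, B2–B3

Every bag has size at most 3, so the width is 3 − 1 = 2 and tw(G) ≤ 2. On the other hand G contains the 3-clique {1, 2, 5}. A clique must lie in a single bag of any decomposition, so no decomposition can have width below 2. The upper and lower bounds meet at 2, so that is the treewidth.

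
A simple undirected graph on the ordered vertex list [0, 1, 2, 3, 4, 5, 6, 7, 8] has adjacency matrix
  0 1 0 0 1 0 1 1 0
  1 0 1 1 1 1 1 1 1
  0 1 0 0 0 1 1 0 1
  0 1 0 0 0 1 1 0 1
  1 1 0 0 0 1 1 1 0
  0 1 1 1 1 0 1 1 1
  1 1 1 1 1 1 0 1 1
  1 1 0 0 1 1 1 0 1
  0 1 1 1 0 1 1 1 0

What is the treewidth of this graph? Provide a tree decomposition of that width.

Each bag holds 5 vertices, so the decomposition has width 4, which upper-bounds the treewidth. On the other hand G contains the 5-clique {0, 1, 4, 6, 7}. A clique must lie in a single bag of any decomposition, so no decomposition can have width below 4. The upper and lower bounds meet at 4, so that is the treewidth.

Treewidth 4.
Bags: B1 = {1, 4, 5, 6, 7}  B2 = {1, 5, 6, 7, 8}  B3 = {1, 2, 5, 6, 8}  B4 = {0, 1, 4, 6, 7}  B5 = {1, 3, 5, 6, 8}
Tree: B1–B2, B2–B3, B1–B4, B2–B5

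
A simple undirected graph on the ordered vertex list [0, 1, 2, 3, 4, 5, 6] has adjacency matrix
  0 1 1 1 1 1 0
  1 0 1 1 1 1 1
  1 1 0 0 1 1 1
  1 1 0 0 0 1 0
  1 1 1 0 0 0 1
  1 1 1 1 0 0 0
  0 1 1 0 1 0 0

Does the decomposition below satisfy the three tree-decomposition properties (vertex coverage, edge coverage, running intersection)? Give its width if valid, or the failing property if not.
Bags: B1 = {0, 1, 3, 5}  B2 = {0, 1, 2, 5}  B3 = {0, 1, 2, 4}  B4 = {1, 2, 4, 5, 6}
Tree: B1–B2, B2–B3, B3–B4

No — bags containing vertex 5 are not connected in the tree.

A tree decomposition must satisfy three properties: every vertex lies in some bag; for every edge, both endpoints lie together in some bag; and for every vertex, the bags containing it form a connected subtree. Here bags containing vertex 5 are not connected in the tree, so the decomposition is invalid.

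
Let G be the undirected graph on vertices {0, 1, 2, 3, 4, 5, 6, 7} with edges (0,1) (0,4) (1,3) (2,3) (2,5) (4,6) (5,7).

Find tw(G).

1

A width-1 tree decomposition is:
Bags: B1 = {5, 7}  B2 = {2, 5}  B3 = {2, 3}  B4 = {1, 3}  B5 = {0, 1}  B6 = {0, 4}  B7 = {4, 6}
Tree: B1–B2, B2–B3, B3–B4, B4–B5, B5–B6, B6–B7
Every bag has size at most 2, so the width is 2 − 1 = 1 and tw(G) ≤ 1. Since G has at least one edge (e.g. 7–5), it is not an edgeless graph, so tw(G) ≥ 1. Therefore the treewidth is 1.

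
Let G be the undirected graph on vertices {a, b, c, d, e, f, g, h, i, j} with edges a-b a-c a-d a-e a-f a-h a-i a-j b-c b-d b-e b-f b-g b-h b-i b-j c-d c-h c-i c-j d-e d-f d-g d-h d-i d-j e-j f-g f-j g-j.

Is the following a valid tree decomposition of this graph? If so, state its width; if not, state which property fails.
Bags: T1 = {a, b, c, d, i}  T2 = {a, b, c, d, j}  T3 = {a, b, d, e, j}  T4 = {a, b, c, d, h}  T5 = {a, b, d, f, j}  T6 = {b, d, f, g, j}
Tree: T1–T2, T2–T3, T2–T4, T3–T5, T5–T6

Yes; width 4.

Checking the three conditions: (i) the bags cover all of {a, b, c, d, e, f, g, h, i, j}; (ii) for each edge, some bag contains both endpoints; (iii) the bags containing any fixed vertex form a subtree. All hold, so the decomposition is valid with width 5 − 1 = 4.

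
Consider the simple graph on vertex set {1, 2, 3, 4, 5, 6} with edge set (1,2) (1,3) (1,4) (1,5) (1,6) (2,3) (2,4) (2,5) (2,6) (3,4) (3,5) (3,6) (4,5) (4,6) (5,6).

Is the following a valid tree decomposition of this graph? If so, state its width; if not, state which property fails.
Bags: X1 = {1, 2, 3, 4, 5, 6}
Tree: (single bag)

Vertex coverage: the bags together contain {1, 2, 3, 4, 5, 6}, the full vertex set. Edge coverage: each edge of G has both endpoints in at least one bag. Running intersection: for every vertex, the bags containing it form a connected subtree. All three properties hold, so this is a valid tree decomposition of width max|bag| − 1 = 5, and hence tw(G) ≤ 5.

Yes; width 5.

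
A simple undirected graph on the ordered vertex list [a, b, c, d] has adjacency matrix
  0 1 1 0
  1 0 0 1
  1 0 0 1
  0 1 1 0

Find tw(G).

A width-2 tree decomposition is:
Bags: B1 = {a, b, d}  B2 = {a, c, d}
Tree: B1–B2
Each bag holds 3 vertices, so the decomposition has width 2, which upper-bounds the treewidth. For the lower bound, G contains the cycle d–b–a–c–d, so G is not a forest; only forests have treewidth ≤ 1, hence tw(G) ≥ 2. Hence tw(G) = 2 exactly.

2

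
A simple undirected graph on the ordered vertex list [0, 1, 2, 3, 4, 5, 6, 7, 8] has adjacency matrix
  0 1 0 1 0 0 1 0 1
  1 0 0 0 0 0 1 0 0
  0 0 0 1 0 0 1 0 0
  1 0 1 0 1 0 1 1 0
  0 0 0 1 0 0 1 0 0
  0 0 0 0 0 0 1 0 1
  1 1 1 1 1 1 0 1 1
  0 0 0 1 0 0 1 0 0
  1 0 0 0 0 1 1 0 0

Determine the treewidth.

2

A width-2 tree decomposition is:
Bags: B1 = {3, 6, 7}  B2 = {3, 4, 6}  B3 = {0, 3, 6}  B4 = {0, 1, 6}  B5 = {2, 3, 6}  B6 = {0, 6, 8}  B7 = {5, 6, 8}
Tree: B1–B2, B2–B3, B3–B4, B2–B5, B3–B6, B6–B7
Every bag has size at most 3, so the width is 3 − 1 = 2 and tw(G) ≤ 2. For the lower bound, the 3 vertices {0, 6, 8} are pairwise adjacent, and any tree decomposition puts a clique entirely inside one bag — forcing width ≥ 2. Combining the bounds, tw(G) = 2.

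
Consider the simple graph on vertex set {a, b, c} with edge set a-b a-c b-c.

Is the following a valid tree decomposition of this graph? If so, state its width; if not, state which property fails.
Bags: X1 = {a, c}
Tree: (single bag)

No — vertex b appears in no bag.

A tree decomposition must satisfy three properties: every vertex lies in some bag; for every edge, both endpoints lie together in some bag; and for every vertex, the bags containing it form a connected subtree. Here vertex b appears in no bag, so the decomposition is invalid.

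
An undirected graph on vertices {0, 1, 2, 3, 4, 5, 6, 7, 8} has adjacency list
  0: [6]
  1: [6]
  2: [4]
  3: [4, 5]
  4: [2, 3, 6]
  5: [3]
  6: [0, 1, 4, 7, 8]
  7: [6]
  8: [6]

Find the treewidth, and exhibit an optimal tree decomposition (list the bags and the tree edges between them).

The largest bag has 2 vertices, giving width 1; this decomposition certifies tw(G) ≤ 1. G has an edge, so its treewidth is at least 1. Therefore the treewidth is 1.

Treewidth 1.
One such decomposition:
Bags: B1 = {6, 7}  B2 = {4, 6}  B3 = {3, 4}  B4 = {6, 8}  B5 = {2, 4}  B6 = {3, 5}  B7 = {0, 6}  B8 = {1, 6}
Tree: B1–B2, B2–B3, B1–B4, B2–B5, B3–B6, B2–B7, B4–B8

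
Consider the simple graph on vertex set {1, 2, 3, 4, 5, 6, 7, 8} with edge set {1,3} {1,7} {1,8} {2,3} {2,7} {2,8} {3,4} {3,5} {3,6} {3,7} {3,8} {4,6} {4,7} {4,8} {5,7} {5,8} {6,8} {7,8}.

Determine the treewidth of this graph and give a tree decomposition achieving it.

Treewidth 3.
Bags: B1 = {3, 4, 7, 8}  B2 = {3, 4, 6, 8}  B3 = {2, 3, 7, 8}  B4 = {3, 5, 7, 8}  B5 = {1, 3, 7, 8}
Tree: B1–B2, B1–B3, B1–B4, B4–B5

Every bag has size at most 4, so the width is 4 − 1 = 3 and tw(G) ≤ 3. For the lower bound, the 4 vertices {3, 4, 6, 8} are pairwise adjacent, and any tree decomposition puts a clique entirely inside one bag — forcing width ≥ 3. The upper and lower bounds meet at 3, so that is the treewidth.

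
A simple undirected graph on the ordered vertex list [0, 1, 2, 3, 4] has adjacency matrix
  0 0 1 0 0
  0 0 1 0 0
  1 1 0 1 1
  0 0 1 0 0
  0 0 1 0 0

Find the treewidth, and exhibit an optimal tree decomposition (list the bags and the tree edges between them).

The largest bag has 2 vertices, giving width 1; this decomposition certifies tw(G) ≤ 1. Any graph with an edge has treewidth ≥ 1, and G has the edge 2–0. Combining the bounds, tw(G) = 1.

Treewidth 1.
One such decomposition:
Bags: B1 = {0, 2}  B2 = {2, 3}  B3 = {1, 2}  B4 = {2, 4}
Tree: B1–B2, B2–B3, B2–B4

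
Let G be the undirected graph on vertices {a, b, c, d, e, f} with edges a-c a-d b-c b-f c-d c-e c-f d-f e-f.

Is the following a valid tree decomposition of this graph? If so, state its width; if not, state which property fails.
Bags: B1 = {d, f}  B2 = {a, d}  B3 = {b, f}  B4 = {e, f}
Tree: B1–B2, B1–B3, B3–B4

A tree decomposition must satisfy three properties: every vertex lies in some bag; for every edge, both endpoints lie together in some bag; and for every vertex, the bags containing it form a connected subtree. Here vertex c appears in no bag, so the decomposition is invalid.

No — vertex c appears in no bag.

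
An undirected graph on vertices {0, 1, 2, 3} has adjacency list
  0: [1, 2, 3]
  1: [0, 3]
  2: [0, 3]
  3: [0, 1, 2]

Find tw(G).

2

A width-2 tree decomposition is:
Bags: B1 = {0, 2, 3}  B2 = {0, 1, 3}
Tree: B1–B2
Each bag holds 3 vertices, so the decomposition has width 2, which upper-bounds the treewidth. For the lower bound, the 3 vertices {0, 1, 3} are pairwise adjacent, and any tree decomposition puts a clique entirely inside one bag — forcing width ≥ 2. The upper and lower bounds meet at 2, so that is the treewidth.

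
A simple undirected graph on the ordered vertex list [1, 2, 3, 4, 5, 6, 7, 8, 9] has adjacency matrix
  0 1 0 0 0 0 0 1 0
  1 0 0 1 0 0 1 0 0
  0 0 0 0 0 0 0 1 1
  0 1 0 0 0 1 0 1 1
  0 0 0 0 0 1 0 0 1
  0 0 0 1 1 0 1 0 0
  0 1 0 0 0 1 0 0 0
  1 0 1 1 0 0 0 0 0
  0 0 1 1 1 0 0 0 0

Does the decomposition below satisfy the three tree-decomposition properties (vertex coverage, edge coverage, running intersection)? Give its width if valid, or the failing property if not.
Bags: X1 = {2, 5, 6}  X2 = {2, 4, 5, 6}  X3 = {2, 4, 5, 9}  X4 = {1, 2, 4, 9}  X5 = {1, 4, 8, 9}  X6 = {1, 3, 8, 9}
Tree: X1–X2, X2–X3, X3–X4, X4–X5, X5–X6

No — vertex 7 appears in no bag.

A tree decomposition must satisfy three properties: every vertex lies in some bag; for every edge, both endpoints lie together in some bag; and for every vertex, the bags containing it form a connected subtree. Here vertex 7 appears in no bag, so the decomposition is invalid.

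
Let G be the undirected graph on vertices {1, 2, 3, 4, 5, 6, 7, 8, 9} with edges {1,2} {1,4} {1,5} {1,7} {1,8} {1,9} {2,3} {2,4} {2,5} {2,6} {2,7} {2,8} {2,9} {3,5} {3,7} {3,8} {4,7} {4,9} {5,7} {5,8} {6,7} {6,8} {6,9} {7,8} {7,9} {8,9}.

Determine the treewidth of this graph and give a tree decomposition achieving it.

Treewidth 4.
One such decomposition:
Bags: B1 = {1, 2, 7, 8, 9}  B2 = {1, 2, 4, 7, 9}  B3 = {2, 6, 7, 8, 9}  B4 = {1, 2, 5, 7, 8}  B5 = {2, 3, 5, 7, 8}
Tree: B1–B2, B1–B3, B1–B4, B4–B5

Every bag has size at most 5, so the width is 5 − 1 = 4 and tw(G) ≤ 4. On the other hand G contains the 5-clique {1, 2, 7, 8, 9}. A clique must lie in a single bag of any decomposition, so no decomposition can have width below 4. Combining the bounds, tw(G) = 4.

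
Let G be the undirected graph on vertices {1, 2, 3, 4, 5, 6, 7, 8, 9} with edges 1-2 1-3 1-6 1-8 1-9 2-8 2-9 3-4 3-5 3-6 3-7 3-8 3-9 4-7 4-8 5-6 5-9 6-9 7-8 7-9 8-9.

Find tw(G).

3

A width-3 tree decomposition is:
Bags: B1 = {1, 3, 8, 9}  B2 = {1, 2, 8, 9}  B3 = {3, 7, 8, 9}  B4 = {3, 4, 7, 8}  B5 = {1, 3, 6, 9}  B6 = {3, 5, 6, 9}
Tree: B1–B2, B1–B3, B3–B4, B1–B5, B5–B6
The largest bag has 4 vertices, giving width 3; this decomposition certifies tw(G) ≤ 3. For the lower bound, the 4 vertices {1, 2, 8, 9} are pairwise adjacent, and any tree decomposition puts a clique entirely inside one bag — forcing width ≥ 3. The upper and lower bounds meet at 3, so that is the treewidth.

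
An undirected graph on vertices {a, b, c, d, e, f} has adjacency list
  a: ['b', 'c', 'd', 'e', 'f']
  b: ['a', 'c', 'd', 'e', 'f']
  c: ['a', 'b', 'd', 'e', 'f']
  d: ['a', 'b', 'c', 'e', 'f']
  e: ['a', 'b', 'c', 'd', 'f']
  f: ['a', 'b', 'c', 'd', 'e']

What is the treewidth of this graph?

5

A width-5 tree decomposition is:
Bags: B1 = {a, b, c, d, e, f}
Tree: (single bag)
A single bag containing all 6 vertices is trivially a valid decomposition of width 5. Conversely, {a, b, c, d, e, f} is a clique of size 6, and the vertices of any clique must share a bag in every tree decomposition; so some bag has ≥ 6 vertices and tw(G) ≥ 5. Combining the bounds, tw(G) = 5.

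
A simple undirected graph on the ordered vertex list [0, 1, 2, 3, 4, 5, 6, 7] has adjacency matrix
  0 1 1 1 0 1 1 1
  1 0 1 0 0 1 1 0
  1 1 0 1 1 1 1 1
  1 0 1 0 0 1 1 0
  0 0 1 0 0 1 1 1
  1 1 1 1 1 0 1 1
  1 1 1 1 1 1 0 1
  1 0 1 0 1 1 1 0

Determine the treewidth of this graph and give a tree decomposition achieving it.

The largest bag has 5 vertices, giving width 4; this decomposition certifies tw(G) ≤ 4. Conversely, {0, 1, 2, 5, 6} is a clique of size 5, and the vertices of any clique must share a bag in every tree decomposition; so some bag has ≥ 5 vertices and tw(G) ≥ 4. Hence tw(G) = 4 exactly.

Treewidth 4.
One optimal decomposition is:
Bags: B1 = {0, 2, 5, 6, 7}  B2 = {0, 1, 2, 5, 6}  B3 = {2, 4, 5, 6, 7}  B4 = {0, 2, 3, 5, 6}
Tree: B1–B2, B1–B3, B1–B4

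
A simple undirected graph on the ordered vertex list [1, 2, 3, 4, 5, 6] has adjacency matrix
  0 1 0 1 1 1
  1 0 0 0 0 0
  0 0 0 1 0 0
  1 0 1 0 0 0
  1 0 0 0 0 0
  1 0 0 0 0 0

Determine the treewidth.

A width-1 tree decomposition is:
Bags: B1 = {1, 4}  B2 = {1, 6}  B3 = {3, 4}  B4 = {1, 5}  B5 = {1, 2}
Tree: B1–B2, B1–B3, B2–B4, B1–B5
Every bag has size at most 2, so the width is 2 − 1 = 1 and tw(G) ≤ 1. Any graph with an edge has treewidth ≥ 1, and G has the edge 4–1. Combining the bounds, tw(G) = 1.

1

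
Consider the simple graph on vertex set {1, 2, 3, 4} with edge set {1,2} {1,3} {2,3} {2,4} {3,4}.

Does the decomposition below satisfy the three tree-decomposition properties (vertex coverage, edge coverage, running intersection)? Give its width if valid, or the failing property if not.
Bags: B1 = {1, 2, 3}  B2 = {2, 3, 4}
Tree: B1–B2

Vertex coverage: the bags together contain {1, 2, 3, 4}, the full vertex set. Edge coverage: each edge of G has both endpoints in at least one bag. Running intersection: for every vertex, the bags containing it form a connected subtree. All three properties hold, so this is a valid tree decomposition of width max|bag| − 1 = 2, and hence tw(G) ≤ 2.

Yes; width 2.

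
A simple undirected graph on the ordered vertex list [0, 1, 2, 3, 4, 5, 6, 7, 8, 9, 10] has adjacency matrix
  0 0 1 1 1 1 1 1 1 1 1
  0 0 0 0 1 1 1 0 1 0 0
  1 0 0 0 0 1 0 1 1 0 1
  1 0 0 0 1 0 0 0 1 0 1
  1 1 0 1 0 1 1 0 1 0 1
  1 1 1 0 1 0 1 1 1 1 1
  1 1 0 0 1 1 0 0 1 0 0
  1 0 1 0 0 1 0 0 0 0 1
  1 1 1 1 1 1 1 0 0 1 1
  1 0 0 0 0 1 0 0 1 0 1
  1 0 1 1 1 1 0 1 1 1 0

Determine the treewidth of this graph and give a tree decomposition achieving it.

Treewidth 4.
One such decomposition:
Bags: B1 = {0, 2, 5, 8, 10}  B2 = {0, 4, 5, 8, 10}  B3 = {0, 2, 5, 7, 10}  B4 = {0, 5, 8, 9, 10}  B5 = {0, 3, 4, 8, 10}  B6 = {0, 4, 5, 6, 8}  B7 = {1, 4, 5, 6, 8}
Tree: B1–B2, B1–B3, B1–B4, B2–B5, B2–B6, B6–B7

Each bag holds 5 vertices, so the decomposition has width 4, which upper-bounds the treewidth. On the other hand G contains the 5-clique {0, 3, 4, 8, 10}. A clique must lie in a single bag of any decomposition, so no decomposition can have width below 4. The upper and lower bounds meet at 4, so that is the treewidth.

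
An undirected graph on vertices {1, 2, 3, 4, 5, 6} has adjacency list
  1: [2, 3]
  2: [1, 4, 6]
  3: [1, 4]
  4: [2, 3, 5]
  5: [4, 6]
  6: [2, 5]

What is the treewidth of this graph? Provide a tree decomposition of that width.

Treewidth 2.
Bags: B1 = {1, 3, 4}  B2 = {1, 2, 4}  B3 = {2, 4, 5}  B4 = {2, 5, 6}
Tree: B1–B2, B2–B3, B3–B4

The largest bag has 3 vertices, giving width 2; this decomposition certifies tw(G) ≤ 2. For the lower bound, G contains the cycle 3–1–2–4–3, so G is not a forest; only forests have treewidth ≤ 1, hence tw(G) ≥ 2. Therefore the treewidth is 2.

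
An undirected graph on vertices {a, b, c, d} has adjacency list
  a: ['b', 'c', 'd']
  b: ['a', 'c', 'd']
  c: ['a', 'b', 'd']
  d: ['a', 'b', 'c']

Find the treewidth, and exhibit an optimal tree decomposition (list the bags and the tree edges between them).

Treewidth 3.
One optimal decomposition is:
Bags: B1 = {a, b, c, d}
Tree: (single bag)

A single bag containing all 4 vertices is trivially a valid decomposition of width 3. For the lower bound, the 4 vertices {a, b, c, d} are pairwise adjacent, and any tree decomposition puts a clique entirely inside one bag — forcing width ≥ 3. Therefore the treewidth is 3.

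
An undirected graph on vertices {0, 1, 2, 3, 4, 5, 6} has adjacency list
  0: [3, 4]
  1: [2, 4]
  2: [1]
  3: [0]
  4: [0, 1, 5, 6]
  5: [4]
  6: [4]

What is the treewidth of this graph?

A width-1 tree decomposition is:
Bags: B1 = {4, 6}  B2 = {1, 4}  B3 = {0, 4}  B4 = {1, 2}  B5 = {0, 3}  B6 = {4, 5}
Tree: B1–B2, B1–B3, B2–B4, B3–B5, B3–B6
Each bag holds 2 vertices, so the decomposition has width 1, which upper-bounds the treewidth. Any graph with an edge has treewidth ≥ 1, and G has the edge 6–4. The upper and lower bounds meet at 1, so that is the treewidth.

1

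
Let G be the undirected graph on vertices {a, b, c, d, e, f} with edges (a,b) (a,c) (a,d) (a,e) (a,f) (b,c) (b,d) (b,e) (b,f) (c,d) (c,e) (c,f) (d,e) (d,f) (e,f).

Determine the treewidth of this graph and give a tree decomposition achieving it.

With just one bag of size 6, the width is 6 − 1 = 5, so tw(G) ≤ 5. On the other hand G contains the 6-clique {a, b, c, d, e, f}. A clique must lie in a single bag of any decomposition, so no decomposition can have width below 5. The upper and lower bounds meet at 5, so that is the treewidth.

Treewidth 5.
One optimal decomposition is:
Bags: B1 = {a, b, c, d, e, f}
Tree: (single bag)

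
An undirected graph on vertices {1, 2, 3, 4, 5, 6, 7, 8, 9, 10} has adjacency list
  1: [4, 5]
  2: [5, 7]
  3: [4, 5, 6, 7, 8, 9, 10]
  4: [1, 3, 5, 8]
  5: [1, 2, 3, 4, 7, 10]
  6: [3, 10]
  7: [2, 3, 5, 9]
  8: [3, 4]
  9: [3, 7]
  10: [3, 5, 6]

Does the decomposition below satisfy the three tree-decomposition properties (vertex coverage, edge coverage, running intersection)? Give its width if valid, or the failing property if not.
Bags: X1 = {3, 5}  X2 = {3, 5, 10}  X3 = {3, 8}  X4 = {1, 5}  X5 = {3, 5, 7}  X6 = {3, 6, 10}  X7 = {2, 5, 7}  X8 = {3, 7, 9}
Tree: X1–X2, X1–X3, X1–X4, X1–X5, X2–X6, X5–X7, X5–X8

A tree decomposition must satisfy three properties: every vertex lies in some bag; for every edge, both endpoints lie together in some bag; and for every vertex, the bags containing it form a connected subtree. Here vertex 4 appears in no bag, so the decomposition is invalid.

No — vertex 4 appears in no bag.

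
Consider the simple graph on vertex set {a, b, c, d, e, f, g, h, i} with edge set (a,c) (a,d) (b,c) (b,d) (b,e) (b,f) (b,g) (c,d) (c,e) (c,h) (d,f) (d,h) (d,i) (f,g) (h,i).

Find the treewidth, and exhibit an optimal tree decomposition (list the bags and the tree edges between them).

The largest bag has 3 vertices, giving width 2; this decomposition certifies tw(G) ≤ 2. On the other hand G contains the 3-clique {c, d, h}. A clique must lie in a single bag of any decomposition, so no decomposition can have width below 2. The upper and lower bounds meet at 2, so that is the treewidth.

Treewidth 2.
One such decomposition:
Bags: B1 = {b, d, f}  B2 = {b, c, d}  B3 = {c, d, h}  B4 = {b, c, e}  B5 = {a, c, d}  B6 = {d, h, i}  B7 = {b, f, g}
Tree: B1–B2, B2–B3, B2–B4, B2–B5, B3–B6, B1–B7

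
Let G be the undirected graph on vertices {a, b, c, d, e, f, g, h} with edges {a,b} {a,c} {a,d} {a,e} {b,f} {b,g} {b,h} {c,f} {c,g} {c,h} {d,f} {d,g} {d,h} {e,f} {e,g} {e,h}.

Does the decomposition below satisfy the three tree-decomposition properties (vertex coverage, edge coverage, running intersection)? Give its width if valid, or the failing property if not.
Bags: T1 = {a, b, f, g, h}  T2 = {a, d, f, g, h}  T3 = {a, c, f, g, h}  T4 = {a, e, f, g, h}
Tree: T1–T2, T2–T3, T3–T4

Yes; width 4.

Every vertex of G appears in some bag (union = {a, b, c, d, e, f, g, h}); every edge is covered by a bag; and for each vertex v the set of bags containing v is connected in the bag tree. The decomposition is therefore valid. The largest bag has 5 vertices, so the width is 4.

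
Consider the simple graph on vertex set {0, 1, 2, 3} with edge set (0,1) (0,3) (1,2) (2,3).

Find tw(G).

A width-2 tree decomposition is:
Bags: B1 = {1, 2, 3}  B2 = {0, 1, 3}
Tree: B1–B2
Every bag has size at most 3, so the width is 3 − 1 = 2 and tw(G) ≤ 2. For the lower bound, G contains the cycle 3–2–1–0–3, so G is not a forest; only forests have treewidth ≤ 1, hence tw(G) ≥ 2. Combining the bounds, tw(G) = 2.

2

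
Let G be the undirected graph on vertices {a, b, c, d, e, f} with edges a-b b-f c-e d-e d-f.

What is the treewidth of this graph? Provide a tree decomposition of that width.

Treewidth 1.
One such decomposition:
Bags: B1 = {a, b}  B2 = {b, f}  B3 = {d, f}  B4 = {d, e}  B5 = {c, e}
Tree: B1–B2, B2–B3, B3–B4, B4–B5

Each bag holds 2 vertices, so the decomposition has width 1, which upper-bounds the treewidth. G has an edge, so its treewidth is at least 1. Therefore the treewidth is 1.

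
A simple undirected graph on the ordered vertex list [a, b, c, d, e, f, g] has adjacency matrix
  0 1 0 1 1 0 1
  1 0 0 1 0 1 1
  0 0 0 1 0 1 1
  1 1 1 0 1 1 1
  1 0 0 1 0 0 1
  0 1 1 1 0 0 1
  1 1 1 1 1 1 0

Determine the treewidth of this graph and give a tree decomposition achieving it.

Each bag holds 4 vertices, so the decomposition has width 3, which upper-bounds the treewidth. For the lower bound, the 4 vertices {a, d, e, g} are pairwise adjacent, and any tree decomposition puts a clique entirely inside one bag — forcing width ≥ 3. Hence tw(G) = 3 exactly.

Treewidth 3.
Bags: B1 = {a, d, e, g}  B2 = {a, b, d, g}  B3 = {b, d, f, g}  B4 = {c, d, f, g}
Tree: B1–B2, B2–B3, B3–B4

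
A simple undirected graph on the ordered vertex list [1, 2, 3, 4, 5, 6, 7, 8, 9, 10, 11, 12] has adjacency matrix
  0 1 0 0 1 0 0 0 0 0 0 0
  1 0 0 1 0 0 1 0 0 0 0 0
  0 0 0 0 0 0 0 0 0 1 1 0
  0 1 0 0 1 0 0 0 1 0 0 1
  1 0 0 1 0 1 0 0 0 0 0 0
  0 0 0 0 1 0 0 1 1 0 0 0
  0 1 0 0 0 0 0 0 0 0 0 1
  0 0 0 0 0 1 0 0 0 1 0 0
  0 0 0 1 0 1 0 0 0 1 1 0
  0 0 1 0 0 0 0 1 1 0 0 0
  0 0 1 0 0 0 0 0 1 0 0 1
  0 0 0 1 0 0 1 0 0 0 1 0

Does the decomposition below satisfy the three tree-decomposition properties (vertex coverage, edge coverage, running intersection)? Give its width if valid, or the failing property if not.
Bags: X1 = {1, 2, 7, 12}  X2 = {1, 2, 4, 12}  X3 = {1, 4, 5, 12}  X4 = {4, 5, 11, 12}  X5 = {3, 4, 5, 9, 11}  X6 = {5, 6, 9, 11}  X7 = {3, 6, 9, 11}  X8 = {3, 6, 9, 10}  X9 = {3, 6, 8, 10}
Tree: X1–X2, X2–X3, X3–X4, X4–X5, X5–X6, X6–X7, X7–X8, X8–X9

No — bags containing vertex 3 are not connected in the tree.

A tree decomposition must satisfy three properties: every vertex lies in some bag; for every edge, both endpoints lie together in some bag; and for every vertex, the bags containing it form a connected subtree. Here bags containing vertex 3 are not connected in the tree, so the decomposition is invalid.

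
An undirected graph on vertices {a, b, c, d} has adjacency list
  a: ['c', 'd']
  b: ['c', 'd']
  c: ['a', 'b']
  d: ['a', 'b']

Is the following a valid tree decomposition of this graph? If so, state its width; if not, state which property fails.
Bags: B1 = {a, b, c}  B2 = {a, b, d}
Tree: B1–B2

Every vertex of G appears in some bag (union = {a, b, c, d}); every edge is covered by a bag; and for each vertex v the set of bags containing v is connected in the bag tree. The decomposition is therefore valid. The largest bag has 3 vertices, so the width is 2.

Yes; width 2.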